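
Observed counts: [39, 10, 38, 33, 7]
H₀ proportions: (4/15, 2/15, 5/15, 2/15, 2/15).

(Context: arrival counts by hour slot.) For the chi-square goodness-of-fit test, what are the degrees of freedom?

df = k − 1 = 5 − 1 = 4

degrees of freedom = 4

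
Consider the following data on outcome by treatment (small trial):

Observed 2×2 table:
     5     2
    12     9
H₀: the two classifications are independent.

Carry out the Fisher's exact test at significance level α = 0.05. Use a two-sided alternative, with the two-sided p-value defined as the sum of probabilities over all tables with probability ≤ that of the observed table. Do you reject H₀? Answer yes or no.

Margins: r₁=7, r₂=21, c₁=17, c₂=11, n=28
p_obs = C(7,5)·C(21,12)/C(28,17); sum pmf over tables with pmf ≤ p_obs
p-value (two-sided) = 0.66834
At α=0.05: p ≥ α → fail to reject H₀

reject H₀: no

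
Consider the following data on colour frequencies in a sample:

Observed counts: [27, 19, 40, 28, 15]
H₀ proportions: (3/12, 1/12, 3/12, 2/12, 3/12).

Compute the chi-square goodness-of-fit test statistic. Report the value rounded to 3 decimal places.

n = 129; E_i = n·p_i = [32.25, 10.75, 32.25, 21.50, 32.25]
χ² = (27−32.25)²/32.25 + (19−10.75)²/10.75 + (40−32.25)²/32.25 + (28−21.50)²/21.50 + (15−32.25)²/32.25 = 20.2403
df = 4

test statistic = 20.240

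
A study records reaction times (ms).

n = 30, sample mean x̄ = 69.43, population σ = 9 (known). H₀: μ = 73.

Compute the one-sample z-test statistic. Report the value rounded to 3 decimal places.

SE = σ/√n = 9/√30 = 1.6432
z = (x̄−μ₀)/SE = (69.43−73)/1.6432 = -2.1726

test statistic = -2.173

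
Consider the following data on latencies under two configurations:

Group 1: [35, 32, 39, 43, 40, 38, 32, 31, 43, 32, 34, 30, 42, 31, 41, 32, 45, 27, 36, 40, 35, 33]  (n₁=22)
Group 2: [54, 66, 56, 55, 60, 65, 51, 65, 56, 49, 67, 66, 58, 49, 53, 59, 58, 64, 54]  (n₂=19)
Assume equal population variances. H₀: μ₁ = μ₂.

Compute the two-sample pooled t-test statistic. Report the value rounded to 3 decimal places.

x̄₁=35.955, s₁=5.028, n₁=22
x̄₂=58.158, s₂=5.928, n₂=19
s_p² = [21·5.028² + 18·5.928²]/39 = 29.8328
SE = √(s_p²·(1/22+1/19)) = 1.7106
t = (35.955−58.158)/1.7106 = -12.9798
df = 39

test statistic = -12.980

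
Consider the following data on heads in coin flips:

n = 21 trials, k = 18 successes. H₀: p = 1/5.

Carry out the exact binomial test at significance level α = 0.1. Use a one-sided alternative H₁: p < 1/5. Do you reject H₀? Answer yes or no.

Exact binomial: n=21, k=18, p₀=1/5=0.2000
P(X≤18) from Σ C(n,i)·p₀^i·(1−p₀)^(n−i)
p-value (one-sided, H₁ less) = 1.00000
At α=0.1: p ≥ α → fail to reject H₀

reject H₀: no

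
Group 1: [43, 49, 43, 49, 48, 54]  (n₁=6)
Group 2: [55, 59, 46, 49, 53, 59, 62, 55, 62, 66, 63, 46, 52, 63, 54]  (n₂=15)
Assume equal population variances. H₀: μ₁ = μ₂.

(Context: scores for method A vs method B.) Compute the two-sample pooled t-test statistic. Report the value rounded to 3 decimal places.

x̄₁=47.667, s₁=4.179, n₁=6
x̄₂=56.267, s₂=6.364, n₂=15
s_p² = [5·4.179² + 14·6.364²]/19 = 34.4351
SE = √(s_p²·(1/6+1/15)) = 2.8346
t = (47.667−56.267)/2.8346 = -3.0340
df = 19

test statistic = -3.034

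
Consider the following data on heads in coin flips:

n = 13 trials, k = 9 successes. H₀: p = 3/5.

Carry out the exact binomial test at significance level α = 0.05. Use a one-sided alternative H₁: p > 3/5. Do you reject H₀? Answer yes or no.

Exact binomial: n=13, k=9, p₀=3/5=0.6000
P(X≥9) from Σ C(n,i)·p₀^i·(1−p₀)^(n−i)
p-value (one-sided, H₁ greater) = 0.35304
At α=0.05: p ≥ α → fail to reject H₀

reject H₀: no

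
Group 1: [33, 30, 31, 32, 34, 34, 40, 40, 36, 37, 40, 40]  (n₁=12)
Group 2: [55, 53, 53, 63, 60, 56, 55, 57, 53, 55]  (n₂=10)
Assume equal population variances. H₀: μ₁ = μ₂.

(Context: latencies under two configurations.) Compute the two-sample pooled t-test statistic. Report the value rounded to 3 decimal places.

test statistic = -13.409

x̄₁=35.583, s₁=3.777, n₁=12
x̄₂=56.000, s₂=3.266, n₂=10
s_p² = [11·3.777² + 9·3.266²]/20 = 12.6458
SE = √(s_p²·(1/12+1/10)) = 1.5226
t = (35.583−56.000)/1.5226 = -13.4088
df = 20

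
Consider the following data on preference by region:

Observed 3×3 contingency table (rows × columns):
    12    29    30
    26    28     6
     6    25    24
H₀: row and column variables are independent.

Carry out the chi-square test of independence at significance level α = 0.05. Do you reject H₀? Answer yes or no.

reject H₀: yes

Row totals [71, 60, 55], col totals [44, 82, 60], n=186
χ² = (12−16.80)²/16.80 + (29−31.30)²/31.30 + (30−22.90)²/22.90 + (26−14.19)²/14.19 + (28−26.45)²/26.45 + (6−19.35)²/19.35 + (6−13.01)²/13.01 + (25−24.25)²/24.25 + (24−17.74)²/17.74 = 28.8722
df = 4
p-value (upper-tail) = 0.00001
At α=0.05: p < α → reject H₀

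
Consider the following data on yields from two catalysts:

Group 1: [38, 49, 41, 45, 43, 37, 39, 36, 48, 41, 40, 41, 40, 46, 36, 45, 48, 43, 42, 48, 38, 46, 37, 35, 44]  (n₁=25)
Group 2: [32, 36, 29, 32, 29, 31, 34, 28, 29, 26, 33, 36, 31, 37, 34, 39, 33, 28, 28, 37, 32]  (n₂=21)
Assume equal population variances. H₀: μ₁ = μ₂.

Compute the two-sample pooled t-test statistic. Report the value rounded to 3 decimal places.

test statistic = 8.318

x̄₁=41.840, s₁=4.259, n₁=25
x̄₂=32.095, s₂=3.562, n₂=21
s_p² = [24·4.259² + 20·3.562²]/44 = 15.6629
SE = √(s_p²·(1/25+1/21)) = 1.1715
t = (41.840−32.095)/1.1715 = 8.3183
df = 44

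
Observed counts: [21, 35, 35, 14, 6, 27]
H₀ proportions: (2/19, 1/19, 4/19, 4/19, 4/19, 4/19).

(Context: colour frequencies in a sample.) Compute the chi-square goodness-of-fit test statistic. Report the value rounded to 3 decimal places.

test statistic = 136.261

n = 138; E_i = n·p_i = [14.53, 7.26, 29.05, 29.05, 29.05, 29.05]
χ² = (21−14.53)²/14.53 + (35−7.26)²/7.26 + (35−29.05)²/29.05 + (14−29.05)²/29.05 + (6−29.05)²/29.05 + (27−29.05)²/29.05 = 136.2609
df = 5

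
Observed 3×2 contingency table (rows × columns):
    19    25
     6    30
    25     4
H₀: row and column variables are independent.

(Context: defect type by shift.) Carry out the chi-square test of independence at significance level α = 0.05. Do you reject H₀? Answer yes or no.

reject H₀: yes

Row totals [44, 36, 29], col totals [50, 59], n=109
χ² = (19−20.18)²/20.18 + (25−23.82)²/23.82 + (6−16.51)²/16.51 + (30−19.49)²/19.49 + (25−13.30)²/13.30 + (4−15.70)²/15.70 = 31.4967
df = 2
p-value (upper-tail) = 0.00000
At α=0.05: p < α → reject H₀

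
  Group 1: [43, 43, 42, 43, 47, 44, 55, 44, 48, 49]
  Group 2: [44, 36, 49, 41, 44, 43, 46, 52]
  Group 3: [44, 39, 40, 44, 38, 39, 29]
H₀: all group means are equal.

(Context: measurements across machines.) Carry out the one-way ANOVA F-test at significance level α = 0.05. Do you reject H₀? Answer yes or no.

Group means [45.80, 44.38, 39.00], grand mean 43.440
SSB = Σnᵢ(x̄ᵢ−x̄)² = 200.685; SSW = ΣΣ(x−x̄ᵢ)² = 463.475
MSB = 200.685/2 = 100.3425; MSW = 463.475/22 = 21.0670
F = MSB/MSW = 4.7630
df = (2, 22)
p-value (upper-tail) = 0.01911
At α=0.05: p < α → reject H₀

reject H₀: yes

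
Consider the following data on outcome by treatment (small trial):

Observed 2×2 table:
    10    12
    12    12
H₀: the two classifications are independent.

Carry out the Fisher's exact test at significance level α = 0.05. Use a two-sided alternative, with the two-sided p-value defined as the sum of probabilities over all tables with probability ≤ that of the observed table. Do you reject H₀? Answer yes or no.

Margins: r₁=22, r₂=24, c₁=22, c₂=24, n=46
p_obs = C(22,10)·C(24,12)/C(46,22); sum pmf over tables with pmf ≤ p_obs
p-value (two-sided) = 0.77683
At α=0.05: p ≥ α → fail to reject H₀

reject H₀: no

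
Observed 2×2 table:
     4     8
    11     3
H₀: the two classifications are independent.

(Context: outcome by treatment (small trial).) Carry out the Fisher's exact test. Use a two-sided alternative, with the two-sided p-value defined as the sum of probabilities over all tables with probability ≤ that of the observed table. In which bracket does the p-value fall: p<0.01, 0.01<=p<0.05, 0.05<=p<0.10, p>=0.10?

Margins: r₁=12, r₂=14, c₁=15, c₂=11, n=26
p_obs = C(12,4)·C(14,11)/C(26,15); sum pmf over tables with pmf ≤ p_obs
p-value (two-sided) = 0.04474
→ bracket: 0.01<=p<0.05

p-value bracket: 0.01<=p<0.05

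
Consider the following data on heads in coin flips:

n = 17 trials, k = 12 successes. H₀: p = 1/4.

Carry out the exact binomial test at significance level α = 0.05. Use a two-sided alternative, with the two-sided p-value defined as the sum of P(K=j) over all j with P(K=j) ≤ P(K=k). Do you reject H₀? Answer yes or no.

reject H₀: yes

Exact binomial: n=17, k=12, p₀=1/4=0.2500
P(X=j) = C(n,j)·p₀^j·(1−p₀)^(n−j); p = Σ P(X=j) over j with P(X=j) ≤ P(X=12)
p-value (two-sided) = 0.00010
At α=0.05: p < α → reject H₀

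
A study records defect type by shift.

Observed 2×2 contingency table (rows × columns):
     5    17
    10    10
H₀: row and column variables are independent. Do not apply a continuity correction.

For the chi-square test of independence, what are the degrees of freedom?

degrees of freedom = 1

df = (r−1)(c−1) = (2−1)·(2−1) = 1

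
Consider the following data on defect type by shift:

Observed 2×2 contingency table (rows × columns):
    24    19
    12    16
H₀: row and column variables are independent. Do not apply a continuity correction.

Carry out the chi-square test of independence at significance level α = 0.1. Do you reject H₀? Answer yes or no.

reject H₀: no

Row totals [43, 28], col totals [36, 35], n=71
χ² = (24−21.80)²/21.80 + (19−21.20)²/21.20 + (12−14.20)²/14.20 + (16−13.80)²/13.80 = 1.1390
df = 1
p-value (upper-tail) = 0.28587
At α=0.1: p ≥ α → fail to reject H₀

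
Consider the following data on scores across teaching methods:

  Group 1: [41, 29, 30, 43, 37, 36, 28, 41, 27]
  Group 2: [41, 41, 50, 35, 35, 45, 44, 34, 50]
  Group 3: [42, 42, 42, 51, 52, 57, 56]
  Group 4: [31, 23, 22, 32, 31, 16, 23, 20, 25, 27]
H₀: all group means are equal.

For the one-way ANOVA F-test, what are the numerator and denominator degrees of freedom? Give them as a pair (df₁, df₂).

degrees of freedom = [3, 31]

k = 4 groups, N = 35 total
df = (k−1, N−k) = (4−1, 35−4) = (3, 31)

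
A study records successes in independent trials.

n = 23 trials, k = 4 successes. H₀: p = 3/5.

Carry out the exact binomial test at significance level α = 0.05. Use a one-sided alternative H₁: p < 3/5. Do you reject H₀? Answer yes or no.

Exact binomial: n=23, k=4, p₀=3/5=0.6000
P(X≤4) from Σ C(n,i)·p₀^i·(1−p₀)^(n−i)
p-value (one-sided, H₁ less) = 0.00004
At α=0.05: p < α → reject H₀

reject H₀: yes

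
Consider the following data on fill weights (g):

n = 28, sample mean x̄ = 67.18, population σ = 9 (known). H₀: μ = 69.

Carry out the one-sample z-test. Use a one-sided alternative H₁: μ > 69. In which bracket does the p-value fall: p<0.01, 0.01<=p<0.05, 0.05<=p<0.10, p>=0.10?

p-value bracket: p>=0.10

SE = σ/√n = 9/√28 = 1.7008
z = (x̄−μ₀)/SE = (67.18−69)/1.7008 = -1.0701
p-value (one-sided, H₁ greater) = 0.85770
→ bracket: p>=0.10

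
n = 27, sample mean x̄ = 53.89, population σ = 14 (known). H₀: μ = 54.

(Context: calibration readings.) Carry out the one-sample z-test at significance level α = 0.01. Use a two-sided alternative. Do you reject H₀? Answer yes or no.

SE = σ/√n = 14/√27 = 2.6943
z = (x̄−μ₀)/SE = (53.89−54)/2.6943 = -0.0408
p-value (two-sided) = 0.96743
At α=0.01: p ≥ α → fail to reject H₀

reject H₀: no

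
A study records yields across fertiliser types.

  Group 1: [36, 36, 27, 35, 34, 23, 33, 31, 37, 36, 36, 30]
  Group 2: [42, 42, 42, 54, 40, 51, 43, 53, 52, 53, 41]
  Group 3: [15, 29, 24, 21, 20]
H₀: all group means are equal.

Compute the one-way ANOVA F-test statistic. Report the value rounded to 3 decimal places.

Group means [32.83, 46.64, 21.80], grand mean 36.286
SSB = Σnᵢ(x̄ᵢ−x̄)² = 2370.702; SSW = ΣΣ(x−x̄ᵢ)² = 649.012
MSB = 2370.702/2 = 1185.3511; MSW = 649.012/25 = 25.9605
F = MSB/MSW = 45.6598
df = (2, 25)

test statistic = 45.660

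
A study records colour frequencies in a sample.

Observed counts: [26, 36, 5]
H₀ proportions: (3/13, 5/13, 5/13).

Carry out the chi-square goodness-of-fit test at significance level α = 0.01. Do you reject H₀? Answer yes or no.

n = 67; E_i = n·p_i = [15.46, 25.77, 25.77]
χ² = (26−15.46)²/15.46 + (36−25.77)²/25.77 + (5−25.77)²/25.77 = 27.9841
df = 2
p-value (upper-tail) = 0.00000
At α=0.01: p < α → reject H₀

reject H₀: yes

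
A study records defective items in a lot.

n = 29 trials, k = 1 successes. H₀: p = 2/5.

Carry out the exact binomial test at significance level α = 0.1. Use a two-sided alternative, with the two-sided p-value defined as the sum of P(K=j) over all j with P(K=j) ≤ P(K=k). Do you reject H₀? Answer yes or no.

Exact binomial: n=29, k=1, p₀=2/5=0.4000
P(X=j) = C(n,j)·p₀^j·(1−p₀)^(n−j); p = Σ P(X=j) over j with P(X=j) ≤ P(X=1)
p-value (two-sided) = 0.00001
At α=0.1: p < α → reject H₀

reject H₀: yes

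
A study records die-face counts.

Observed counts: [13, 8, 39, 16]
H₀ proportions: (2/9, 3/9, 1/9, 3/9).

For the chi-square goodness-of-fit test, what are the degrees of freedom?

df = k − 1 = 4 − 1 = 3

degrees of freedom = 3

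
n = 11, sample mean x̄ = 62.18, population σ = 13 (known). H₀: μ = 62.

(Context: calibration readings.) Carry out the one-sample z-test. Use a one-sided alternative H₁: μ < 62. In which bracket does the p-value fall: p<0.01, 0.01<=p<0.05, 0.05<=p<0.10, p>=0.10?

p-value bracket: p>=0.10

SE = σ/√n = 13/√11 = 3.9196
z = (x̄−μ₀)/SE = (62.18−62)/3.9196 = 0.0459
p-value (one-sided, H₁ less) = 0.51831
→ bracket: p>=0.10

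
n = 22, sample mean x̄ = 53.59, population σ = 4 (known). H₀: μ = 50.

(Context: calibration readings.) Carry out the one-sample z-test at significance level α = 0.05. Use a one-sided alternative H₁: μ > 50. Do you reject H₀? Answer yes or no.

SE = σ/√n = 4/√22 = 0.8528
z = (x̄−μ₀)/SE = (53.59−50)/0.8528 = 4.2096
p-value (one-sided, H₁ greater) = 0.00001
At α=0.05: p < α → reject H₀

reject H₀: yes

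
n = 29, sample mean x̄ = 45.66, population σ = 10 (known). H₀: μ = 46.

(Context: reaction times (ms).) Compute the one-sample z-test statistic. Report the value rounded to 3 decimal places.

test statistic = -0.183

SE = σ/√n = 10/√29 = 1.8570
z = (x̄−μ₀)/SE = (45.66−46)/1.8570 = -0.1831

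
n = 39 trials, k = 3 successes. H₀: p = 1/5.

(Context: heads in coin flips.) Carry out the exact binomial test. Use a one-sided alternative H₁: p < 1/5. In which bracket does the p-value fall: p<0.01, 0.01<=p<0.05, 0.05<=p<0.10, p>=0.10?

Exact binomial: n=39, k=3, p₀=1/5=0.2000
P(X≤3) from Σ C(n,i)·p₀^i·(1−p₀)^(n−i)
p-value (one-sided, H₁ less) = 0.03321
→ bracket: 0.01<=p<0.05

p-value bracket: 0.01<=p<0.05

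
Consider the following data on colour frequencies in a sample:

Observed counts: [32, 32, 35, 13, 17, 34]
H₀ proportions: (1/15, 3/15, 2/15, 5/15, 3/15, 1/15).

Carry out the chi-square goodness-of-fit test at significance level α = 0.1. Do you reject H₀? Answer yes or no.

reject H₀: yes

n = 163; E_i = n·p_i = [10.87, 32.60, 21.73, 54.33, 32.60, 10.87]
χ² = (32−10.87)²/10.87 + (32−32.60)²/32.60 + (35−21.73)²/21.73 + (13−54.33)²/54.33 + (17−32.60)²/32.60 + (34−10.87)²/10.87 = 137.3650
df = 5
p-value (upper-tail) = 0.00000
At α=0.1: p < α → reject H₀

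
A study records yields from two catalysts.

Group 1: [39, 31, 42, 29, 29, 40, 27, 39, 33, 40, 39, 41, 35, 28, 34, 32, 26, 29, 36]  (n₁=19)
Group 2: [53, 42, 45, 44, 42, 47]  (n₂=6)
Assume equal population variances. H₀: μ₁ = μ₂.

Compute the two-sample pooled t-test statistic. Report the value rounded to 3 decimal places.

test statistic = -4.790

x̄₁=34.158, s₁=5.284, n₁=19
x̄₂=45.500, s₂=4.135, n₂=6
s_p² = [18·5.284² + 5·4.135²]/23 = 25.5664
SE = √(s_p²·(1/19+1/6)) = 2.3678
t = (34.158−45.500)/2.3678 = -4.7901
df = 23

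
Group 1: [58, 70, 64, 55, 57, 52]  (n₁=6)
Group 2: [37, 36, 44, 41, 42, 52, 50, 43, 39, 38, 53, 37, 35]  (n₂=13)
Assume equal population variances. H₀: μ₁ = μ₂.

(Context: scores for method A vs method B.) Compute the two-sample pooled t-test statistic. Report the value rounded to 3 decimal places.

x̄₁=59.333, s₁=6.563, n₁=6
x̄₂=42.077, s₂=6.130, n₂=13
s_p² = [5·6.563² + 12·6.130²]/17 = 39.1916
SE = √(s_p²·(1/6+1/13)) = 3.0898
t = (59.333−42.077)/3.0898 = 5.5850
df = 17

test statistic = 5.585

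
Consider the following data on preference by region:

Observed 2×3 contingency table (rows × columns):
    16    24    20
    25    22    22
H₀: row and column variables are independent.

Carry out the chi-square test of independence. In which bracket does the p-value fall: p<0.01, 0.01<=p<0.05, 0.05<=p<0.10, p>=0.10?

p-value bracket: p>=0.10

Row totals [60, 69], col totals [41, 46, 42], n=129
χ² = (16−19.07)²/19.07 + (24−21.40)²/21.40 + (20−19.53)²/19.53 + (25−21.93)²/21.93 + (22−24.60)²/24.60 + (22−22.47)²/22.47 = 1.5374
df = 2
p-value (upper-tail) = 0.46362
→ bracket: p>=0.10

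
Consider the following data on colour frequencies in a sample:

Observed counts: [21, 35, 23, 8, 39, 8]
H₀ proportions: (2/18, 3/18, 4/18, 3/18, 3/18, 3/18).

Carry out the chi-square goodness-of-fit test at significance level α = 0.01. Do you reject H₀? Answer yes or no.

reject H₀: yes

n = 134; E_i = n·p_i = [14.89, 22.33, 29.78, 22.33, 22.33, 22.33]
χ² = (21−14.89)²/14.89 + (35−22.33)²/22.33 + (23−29.78)²/29.78 + (8−22.33)²/22.33 + (39−22.33)²/22.33 + (8−22.33)²/22.33 = 42.0709
df = 5
p-value (upper-tail) = 0.00000
At α=0.01: p < α → reject H₀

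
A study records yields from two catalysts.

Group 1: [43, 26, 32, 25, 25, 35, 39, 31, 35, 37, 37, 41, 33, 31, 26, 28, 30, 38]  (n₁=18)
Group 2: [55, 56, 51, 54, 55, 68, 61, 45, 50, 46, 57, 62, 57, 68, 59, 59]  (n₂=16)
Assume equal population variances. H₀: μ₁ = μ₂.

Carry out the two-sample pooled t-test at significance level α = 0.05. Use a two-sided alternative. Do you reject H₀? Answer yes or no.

reject H₀: yes

x̄₁=32.889, s₁=5.603, n₁=18
x̄₂=56.438, s₂=6.603, n₂=16
s_p² = [17·5.603² + 15·6.603²]/32 = 37.1161
SE = √(s_p²·(1/18+1/16)) = 2.0933
t = (32.889−56.438)/2.0933 = -11.2497
df = 32
p-value (two-sided) = 0.00000
At α=0.05: p < α → reject H₀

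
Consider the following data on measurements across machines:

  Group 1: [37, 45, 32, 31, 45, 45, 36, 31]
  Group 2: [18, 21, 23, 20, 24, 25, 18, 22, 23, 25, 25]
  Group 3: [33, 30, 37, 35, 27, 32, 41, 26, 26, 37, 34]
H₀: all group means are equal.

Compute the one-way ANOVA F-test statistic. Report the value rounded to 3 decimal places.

Group means [37.75, 22.18, 32.55], grand mean 30.133
SSB = Σnᵢ(x̄ᵢ−x̄)² = 1223.603; SSW = ΣΣ(x−x̄ᵢ)² = 597.864
MSB = 1223.603/2 = 611.8015; MSW = 597.864/27 = 22.1431
F = MSB/MSW = 27.6294
df = (2, 27)

test statistic = 27.629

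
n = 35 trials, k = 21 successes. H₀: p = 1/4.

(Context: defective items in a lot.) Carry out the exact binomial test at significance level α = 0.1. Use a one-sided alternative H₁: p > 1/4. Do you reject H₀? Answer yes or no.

Exact binomial: n=35, k=21, p₀=1/4=0.2500
P(X≥21) from Σ C(n,i)·p₀^i·(1−p₀)^(n−i)
p-value (one-sided, H₁ greater) = 0.00001
At α=0.1: p < α → reject H₀

reject H₀: yes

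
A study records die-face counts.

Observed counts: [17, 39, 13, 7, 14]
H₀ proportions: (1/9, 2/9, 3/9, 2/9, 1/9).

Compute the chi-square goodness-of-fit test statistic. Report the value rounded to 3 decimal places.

test statistic = 42.633

n = 90; E_i = n·p_i = [10.00, 20.00, 30.00, 20.00, 10.00]
χ² = (17−10.00)²/10.00 + (39−20.00)²/20.00 + (13−30.00)²/30.00 + (7−20.00)²/20.00 + (14−10.00)²/10.00 = 42.6333
df = 4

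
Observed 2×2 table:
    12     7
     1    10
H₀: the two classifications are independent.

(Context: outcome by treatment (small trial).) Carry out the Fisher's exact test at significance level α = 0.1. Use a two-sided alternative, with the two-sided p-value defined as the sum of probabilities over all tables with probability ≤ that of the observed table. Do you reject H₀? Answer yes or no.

Margins: r₁=19, r₂=11, c₁=13, c₂=17, n=30
p_obs = C(19,12)·C(11,1)/C(30,13); sum pmf over tables with pmf ≤ p_obs
p-value (two-sided) = 0.00673
At α=0.1: p < α → reject H₀

reject H₀: yes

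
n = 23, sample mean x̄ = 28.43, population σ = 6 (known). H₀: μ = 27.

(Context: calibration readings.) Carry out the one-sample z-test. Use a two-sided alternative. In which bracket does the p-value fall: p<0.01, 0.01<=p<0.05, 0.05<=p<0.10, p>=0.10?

p-value bracket: p>=0.10

SE = σ/√n = 6/√23 = 1.2511
z = (x̄−μ₀)/SE = (28.43−27)/1.2511 = 1.1430
p-value (two-sided) = 0.25304
→ bracket: p>=0.10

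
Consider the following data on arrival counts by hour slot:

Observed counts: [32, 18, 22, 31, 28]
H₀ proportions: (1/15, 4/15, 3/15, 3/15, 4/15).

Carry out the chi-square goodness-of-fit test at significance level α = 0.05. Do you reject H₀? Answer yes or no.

n = 131; E_i = n·p_i = [8.73, 34.93, 26.20, 26.20, 34.93]
χ² = (32−8.73)²/8.73 + (18−34.93)²/34.93 + (22−26.20)²/26.20 + (31−26.20)²/26.20 + (28−34.93)²/34.93 = 73.1221
df = 4
p-value (upper-tail) = 0.00000
At α=0.05: p < α → reject H₀

reject H₀: yes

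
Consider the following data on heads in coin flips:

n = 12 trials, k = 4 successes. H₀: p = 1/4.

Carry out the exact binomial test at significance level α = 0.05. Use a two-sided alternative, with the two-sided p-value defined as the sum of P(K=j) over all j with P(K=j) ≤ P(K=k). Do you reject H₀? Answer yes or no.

reject H₀: no

Exact binomial: n=12, k=4, p₀=1/4=0.2500
P(X=j) = C(n,j)·p₀^j·(1−p₀)^(n−j); p = Σ P(X=j) over j with P(X=j) ≤ P(X=4)
p-value (two-sided) = 0.50960
At α=0.05: p ≥ α → fail to reject H₀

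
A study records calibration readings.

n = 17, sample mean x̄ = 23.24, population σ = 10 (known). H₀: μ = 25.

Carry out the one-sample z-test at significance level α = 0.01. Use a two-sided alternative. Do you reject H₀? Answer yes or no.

reject H₀: no

SE = σ/√n = 10/√17 = 2.4254
z = (x̄−μ₀)/SE = (23.24−25)/2.4254 = -0.7257
p-value (two-sided) = 0.46804
At α=0.01: p ≥ α → fail to reject H₀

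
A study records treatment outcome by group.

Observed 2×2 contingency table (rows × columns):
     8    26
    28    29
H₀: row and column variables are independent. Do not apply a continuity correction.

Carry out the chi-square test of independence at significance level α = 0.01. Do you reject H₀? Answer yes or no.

reject H₀: no

Row totals [34, 57], col totals [36, 55], n=91
χ² = (8−13.45)²/13.45 + (26−20.55)²/20.55 + (28−22.55)²/22.55 + (29−34.45)²/34.45 = 5.8343
df = 1
p-value (upper-tail) = 0.01572
At α=0.01: p ≥ α → fail to reject H₀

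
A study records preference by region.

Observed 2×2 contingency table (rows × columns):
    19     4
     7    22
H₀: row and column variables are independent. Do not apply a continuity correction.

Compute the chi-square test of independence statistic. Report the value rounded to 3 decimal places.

Row totals [23, 29], col totals [26, 26], n=52
χ² = (19−11.50)²/11.50 + (4−11.50)²/11.50 + (7−14.50)²/14.50 + (22−14.50)²/14.50 = 17.5412
df = 1

test statistic = 17.541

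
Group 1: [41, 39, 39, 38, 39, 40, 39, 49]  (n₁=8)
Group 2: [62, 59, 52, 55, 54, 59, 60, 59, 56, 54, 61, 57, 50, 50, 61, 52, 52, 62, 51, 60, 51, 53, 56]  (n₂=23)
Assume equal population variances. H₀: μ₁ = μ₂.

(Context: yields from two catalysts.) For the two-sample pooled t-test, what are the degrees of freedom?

df = n₁ + n₂ − 2 = 8 + 23 − 2 = 29

degrees of freedom = 29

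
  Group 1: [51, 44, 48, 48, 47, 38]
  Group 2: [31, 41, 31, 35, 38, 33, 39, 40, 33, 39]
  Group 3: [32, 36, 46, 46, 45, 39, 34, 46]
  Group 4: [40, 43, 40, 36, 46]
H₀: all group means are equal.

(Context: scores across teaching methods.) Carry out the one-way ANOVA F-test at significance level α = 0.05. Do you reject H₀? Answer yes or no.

reject H₀: yes

Group means [46.00, 36.00, 40.50, 41.00], grand mean 40.172
SSB = Σnᵢ(x̄ᵢ−x̄)² = 382.138; SSW = ΣΣ(x−x̄ᵢ)² = 538.000
MSB = 382.138/3 = 127.3793; MSW = 538.000/25 = 21.5200
F = MSB/MSW = 5.9191
df = (3, 25)
p-value (upper-tail) = 0.00339
At α=0.05: p < α → reject H₀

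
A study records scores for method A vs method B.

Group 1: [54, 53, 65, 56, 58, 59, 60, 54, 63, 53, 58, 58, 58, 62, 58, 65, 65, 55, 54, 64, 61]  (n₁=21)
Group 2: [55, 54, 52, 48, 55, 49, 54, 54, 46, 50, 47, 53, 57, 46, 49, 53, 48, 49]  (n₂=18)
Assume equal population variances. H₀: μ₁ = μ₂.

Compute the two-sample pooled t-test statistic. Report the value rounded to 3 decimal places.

test statistic = 6.246

x̄₁=58.714, s₁=4.113, n₁=21
x̄₂=51.056, s₂=3.438, n₂=18
s_p² = [20·4.113² + 17·3.438²]/37 = 14.5738
SE = √(s_p²·(1/21+1/18)) = 1.2262
t = (58.714−51.056)/1.2262 = 6.2457
df = 37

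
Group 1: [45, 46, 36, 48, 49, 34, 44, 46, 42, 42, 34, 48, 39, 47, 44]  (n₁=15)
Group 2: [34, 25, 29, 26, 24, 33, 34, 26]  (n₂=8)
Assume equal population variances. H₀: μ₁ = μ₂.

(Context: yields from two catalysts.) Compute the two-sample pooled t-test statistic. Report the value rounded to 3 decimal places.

x̄₁=42.933, s₁=5.035, n₁=15
x̄₂=28.875, s₂=4.224, n₂=8
s_p² = [14·5.035² + 7·4.224²]/21 = 22.8480
SE = √(s_p²·(1/15+1/8)) = 2.0927
t = (42.933−28.875)/2.0927 = 6.7179
df = 21

test statistic = 6.718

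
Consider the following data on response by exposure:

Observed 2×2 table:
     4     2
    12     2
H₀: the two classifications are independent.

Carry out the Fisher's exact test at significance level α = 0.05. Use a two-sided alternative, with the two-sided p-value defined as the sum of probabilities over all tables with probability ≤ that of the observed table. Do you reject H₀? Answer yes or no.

reject H₀: no

Margins: r₁=6, r₂=14, c₁=16, c₂=4, n=20
p_obs = C(6,4)·C(14,12)/C(20,16); sum pmf over tables with pmf ≤ p_obs
p-value (two-sided) = 0.54923
At α=0.05: p ≥ α → fail to reject H₀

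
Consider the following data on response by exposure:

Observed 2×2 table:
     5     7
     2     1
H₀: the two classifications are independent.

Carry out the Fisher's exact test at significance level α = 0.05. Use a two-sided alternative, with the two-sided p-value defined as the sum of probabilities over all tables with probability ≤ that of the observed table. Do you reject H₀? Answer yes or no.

Margins: r₁=12, r₂=3, c₁=7, c₂=8, n=15
p_obs = C(12,5)·C(3,2)/C(15,7); sum pmf over tables with pmf ≤ p_obs
p-value (two-sided) = 0.56923
At α=0.05: p ≥ α → fail to reject H₀

reject H₀: no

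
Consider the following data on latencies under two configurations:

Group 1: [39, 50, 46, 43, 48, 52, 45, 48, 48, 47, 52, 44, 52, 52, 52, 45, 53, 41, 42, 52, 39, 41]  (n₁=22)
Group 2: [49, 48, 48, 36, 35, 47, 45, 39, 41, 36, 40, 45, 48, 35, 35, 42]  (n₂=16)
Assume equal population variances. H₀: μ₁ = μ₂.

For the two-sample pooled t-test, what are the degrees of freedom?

degrees of freedom = 36

df = n₁ + n₂ − 2 = 22 + 16 − 2 = 36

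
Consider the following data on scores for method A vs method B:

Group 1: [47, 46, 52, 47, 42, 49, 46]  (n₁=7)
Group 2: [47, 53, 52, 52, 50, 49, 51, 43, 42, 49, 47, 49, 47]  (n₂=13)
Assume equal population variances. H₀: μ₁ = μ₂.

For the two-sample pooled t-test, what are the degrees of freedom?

df = n₁ + n₂ − 2 = 7 + 13 − 2 = 18

degrees of freedom = 18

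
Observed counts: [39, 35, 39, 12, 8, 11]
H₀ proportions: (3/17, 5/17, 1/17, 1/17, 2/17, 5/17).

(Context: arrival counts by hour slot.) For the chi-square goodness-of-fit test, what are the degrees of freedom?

df = k − 1 = 6 − 1 = 5

degrees of freedom = 5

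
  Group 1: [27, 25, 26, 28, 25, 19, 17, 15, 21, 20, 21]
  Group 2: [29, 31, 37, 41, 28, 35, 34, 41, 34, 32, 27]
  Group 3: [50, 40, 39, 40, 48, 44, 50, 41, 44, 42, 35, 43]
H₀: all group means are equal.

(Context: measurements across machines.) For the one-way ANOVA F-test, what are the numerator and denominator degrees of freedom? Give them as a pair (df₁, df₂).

k = 3 groups, N = 34 total
df = (k−1, N−k) = (3−1, 34−3) = (2, 31)

degrees of freedom = [2, 31]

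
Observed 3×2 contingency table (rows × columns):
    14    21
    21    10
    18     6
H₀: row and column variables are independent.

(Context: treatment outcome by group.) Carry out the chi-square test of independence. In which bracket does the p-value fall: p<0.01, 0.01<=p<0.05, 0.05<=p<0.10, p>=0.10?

p-value bracket: 0.01<=p<0.05

Row totals [35, 31, 24], col totals [53, 37], n=90
χ² = (14−20.61)²/20.61 + (21−14.39)²/14.39 + (21−18.26)²/18.26 + (10−12.74)²/12.74 + (18−14.13)²/14.13 + (6−9.87)²/9.87 = 8.7348
df = 2
p-value (upper-tail) = 0.01268
→ bracket: 0.01<=p<0.05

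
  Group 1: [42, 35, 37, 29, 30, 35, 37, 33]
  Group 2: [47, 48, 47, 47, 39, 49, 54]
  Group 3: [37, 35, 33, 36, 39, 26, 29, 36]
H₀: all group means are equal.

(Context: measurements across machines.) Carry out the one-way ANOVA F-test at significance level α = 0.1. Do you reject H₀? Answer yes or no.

Group means [34.75, 47.29, 33.88], grand mean 38.261
SSB = Σnᵢ(x̄ᵢ−x̄)² = 822.631; SSW = ΣΣ(x−x̄ᵢ)² = 371.804
MSB = 822.631/2 = 411.3156; MSW = 371.804/20 = 18.5902
F = MSB/MSW = 22.1254
df = (2, 20)
p-value (upper-tail) = 0.00001
At α=0.1: p < α → reject H₀

reject H₀: yes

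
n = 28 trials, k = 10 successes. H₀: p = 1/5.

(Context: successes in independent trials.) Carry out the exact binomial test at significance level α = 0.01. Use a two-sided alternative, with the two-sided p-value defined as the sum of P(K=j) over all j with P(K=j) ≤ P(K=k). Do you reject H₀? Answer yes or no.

reject H₀: no

Exact binomial: n=28, k=10, p₀=1/5=0.2000
P(X=j) = C(n,j)·p₀^j·(1−p₀)^(n−j); p = Σ P(X=j) over j with P(X=j) ≤ P(X=10)
p-value (two-sided) = 0.05454
At α=0.01: p ≥ α → fail to reject H₀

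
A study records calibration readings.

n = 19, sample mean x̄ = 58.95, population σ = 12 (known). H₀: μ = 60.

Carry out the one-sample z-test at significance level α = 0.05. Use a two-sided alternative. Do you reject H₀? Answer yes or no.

reject H₀: no

SE = σ/√n = 12/√19 = 2.7530
z = (x̄−μ₀)/SE = (58.95−60)/2.7530 = -0.3814
p-value (two-sided) = 0.70290
At α=0.05: p ≥ α → fail to reject H₀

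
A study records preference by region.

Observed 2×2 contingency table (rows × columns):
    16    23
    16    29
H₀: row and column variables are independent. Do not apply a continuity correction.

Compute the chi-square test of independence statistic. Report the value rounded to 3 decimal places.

Row totals [39, 45], col totals [32, 52], n=84
χ² = (16−14.86)²/14.86 + (23−24.14)²/24.14 + (16−17.14)²/17.14 + (29−27.86)²/27.86 = 0.2651
df = 1

test statistic = 0.265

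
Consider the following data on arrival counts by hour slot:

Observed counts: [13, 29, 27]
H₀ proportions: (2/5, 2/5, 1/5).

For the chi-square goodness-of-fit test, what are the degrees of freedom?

degrees of freedom = 2

df = k − 1 = 3 − 1 = 2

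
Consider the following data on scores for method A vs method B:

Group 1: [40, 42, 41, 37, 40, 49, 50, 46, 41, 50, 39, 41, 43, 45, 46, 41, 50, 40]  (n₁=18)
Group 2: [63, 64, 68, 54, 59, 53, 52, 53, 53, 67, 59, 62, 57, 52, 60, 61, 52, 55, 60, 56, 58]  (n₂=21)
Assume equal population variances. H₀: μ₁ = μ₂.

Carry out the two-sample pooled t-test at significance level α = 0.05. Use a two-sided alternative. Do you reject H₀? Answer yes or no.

reject H₀: yes

x̄₁=43.389, s₁=4.189, n₁=18
x̄₂=58.000, s₂=4.950, n₂=21
s_p² = [17·4.189² + 20·4.950²]/37 = 21.3048
SE = √(s_p²·(1/18+1/21)) = 1.4826
t = (43.389−58.000)/1.4826 = -9.8550
df = 37
p-value (two-sided) = 0.00000
At α=0.05: p < α → reject H₀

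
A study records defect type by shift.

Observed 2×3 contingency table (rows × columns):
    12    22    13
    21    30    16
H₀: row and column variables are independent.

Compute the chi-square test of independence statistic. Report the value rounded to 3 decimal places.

Row totals [47, 67], col totals [33, 52, 29], n=114
χ² = (12−13.61)²/13.61 + (22−21.44)²/21.44 + (13−11.96)²/11.96 + (21−19.39)²/19.39 + (30−30.56)²/30.56 + (16−17.04)²/17.04 = 0.5023
df = 2

test statistic = 0.502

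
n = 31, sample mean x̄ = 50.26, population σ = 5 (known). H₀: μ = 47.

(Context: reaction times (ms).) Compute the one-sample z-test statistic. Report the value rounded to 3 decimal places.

test statistic = 3.630

SE = σ/√n = 5/√31 = 0.8980
z = (x̄−μ₀)/SE = (50.26−47)/0.8980 = 3.6302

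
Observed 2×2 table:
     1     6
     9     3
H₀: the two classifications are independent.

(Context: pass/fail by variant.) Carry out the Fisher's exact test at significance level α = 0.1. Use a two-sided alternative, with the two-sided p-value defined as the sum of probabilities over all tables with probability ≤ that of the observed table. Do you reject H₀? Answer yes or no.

reject H₀: yes

Margins: r₁=7, r₂=12, c₁=10, c₂=9, n=19
p_obs = C(7,1)·C(12,9)/C(19,10); sum pmf over tables with pmf ≤ p_obs
p-value (two-sided) = 0.01977
At α=0.1: p < α → reject H₀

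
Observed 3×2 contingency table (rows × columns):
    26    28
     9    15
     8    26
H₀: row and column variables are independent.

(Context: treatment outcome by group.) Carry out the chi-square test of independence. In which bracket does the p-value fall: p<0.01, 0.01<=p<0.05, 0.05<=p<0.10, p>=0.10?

p-value bracket: 0.05<=p<0.10

Row totals [54, 24, 34], col totals [43, 69], n=112
χ² = (26−20.73)²/20.73 + (28−33.27)²/33.27 + (9−9.21)²/9.21 + (15−14.79)²/14.79 + (8−13.05)²/13.05 + (26−20.95)²/20.95 = 5.3564
df = 2
p-value (upper-tail) = 0.06869
→ bracket: 0.05<=p<0.10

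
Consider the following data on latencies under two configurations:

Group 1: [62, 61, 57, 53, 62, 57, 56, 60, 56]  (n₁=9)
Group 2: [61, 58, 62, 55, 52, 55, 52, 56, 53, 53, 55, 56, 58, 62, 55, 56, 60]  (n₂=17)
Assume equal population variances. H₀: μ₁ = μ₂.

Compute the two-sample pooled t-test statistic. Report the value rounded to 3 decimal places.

x̄₁=58.222, s₁=3.153, n₁=9
x̄₂=56.412, s₂=3.280, n₂=17
s_p² = [8·3.153² + 16·3.280²]/24 = 10.4864
SE = √(s_p²·(1/9+1/17)) = 1.3349
t = (58.222−56.412)/1.3349 = 1.3562
df = 24

test statistic = 1.356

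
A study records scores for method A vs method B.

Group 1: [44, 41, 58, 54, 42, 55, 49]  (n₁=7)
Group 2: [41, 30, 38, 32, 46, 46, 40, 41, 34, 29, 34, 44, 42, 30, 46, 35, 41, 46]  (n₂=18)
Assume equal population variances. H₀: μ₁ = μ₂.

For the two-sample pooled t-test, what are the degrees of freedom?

degrees of freedom = 23

df = n₁ + n₂ − 2 = 7 + 18 − 2 = 23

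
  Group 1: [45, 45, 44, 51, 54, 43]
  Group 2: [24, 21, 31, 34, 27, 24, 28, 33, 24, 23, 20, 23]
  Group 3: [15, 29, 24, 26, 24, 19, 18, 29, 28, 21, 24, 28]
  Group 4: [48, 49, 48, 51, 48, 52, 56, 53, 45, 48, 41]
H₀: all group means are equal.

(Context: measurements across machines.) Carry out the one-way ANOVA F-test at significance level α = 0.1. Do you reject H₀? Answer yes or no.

reject H₀: yes

Group means [47.00, 26.00, 23.75, 49.00], grand mean 34.585
SSB = Σnᵢ(x̄ᵢ−x̄)² = 5503.701; SSW = ΣΣ(x−x̄ᵢ)² = 730.250
MSB = 5503.701/3 = 1834.5671; MSW = 730.250/37 = 19.7365
F = MSB/MSW = 92.9531
df = (3, 37)
p-value (upper-tail) = 0.00000
At α=0.1: p < α → reject H₀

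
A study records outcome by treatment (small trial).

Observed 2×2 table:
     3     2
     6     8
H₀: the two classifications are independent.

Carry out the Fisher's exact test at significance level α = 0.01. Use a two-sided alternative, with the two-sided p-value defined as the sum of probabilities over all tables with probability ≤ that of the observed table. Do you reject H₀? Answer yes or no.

Margins: r₁=5, r₂=14, c₁=9, c₂=10, n=19
p_obs = C(5,3)·C(14,6)/C(19,9); sum pmf over tables with pmf ≤ p_obs
p-value (two-sided) = 0.62848
At α=0.01: p ≥ α → fail to reject H₀

reject H₀: no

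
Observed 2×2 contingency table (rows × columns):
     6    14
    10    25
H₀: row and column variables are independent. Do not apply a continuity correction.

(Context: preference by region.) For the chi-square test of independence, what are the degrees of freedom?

degrees of freedom = 1

df = (r−1)(c−1) = (2−1)·(2−1) = 1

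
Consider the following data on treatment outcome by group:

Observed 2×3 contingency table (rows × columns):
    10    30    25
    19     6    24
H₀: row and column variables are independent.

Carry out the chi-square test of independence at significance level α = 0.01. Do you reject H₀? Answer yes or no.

Row totals [65, 49], col totals [29, 36, 49], n=114
χ² = (10−16.54)²/16.54 + (30−20.53)²/20.53 + (25−27.94)²/27.94 + (19−12.46)²/12.46 + (6−15.47)²/15.47 + (24−21.06)²/21.06 = 16.9008
df = 2
p-value (upper-tail) = 0.00021
At α=0.01: p < α → reject H₀

reject H₀: yes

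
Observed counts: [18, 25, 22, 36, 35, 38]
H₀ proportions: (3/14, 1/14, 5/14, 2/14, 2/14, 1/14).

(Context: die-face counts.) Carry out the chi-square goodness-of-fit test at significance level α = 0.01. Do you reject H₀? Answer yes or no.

n = 174; E_i = n·p_i = [37.29, 12.43, 62.14, 24.86, 24.86, 12.43]
χ² = (18−37.29)²/37.29 + (25−12.43)²/12.43 + (22−62.14)²/62.14 + (36−24.86)²/24.86 + (35−24.86)²/24.86 + (38−12.43)²/12.43 = 110.3690
df = 5
p-value (upper-tail) = 0.00000
At α=0.01: p < α → reject H₀

reject H₀: yes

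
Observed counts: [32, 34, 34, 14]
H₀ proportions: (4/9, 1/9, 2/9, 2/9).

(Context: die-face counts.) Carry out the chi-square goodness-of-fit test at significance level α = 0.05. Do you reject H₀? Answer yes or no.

reject H₀: yes

n = 114; E_i = n·p_i = [50.67, 12.67, 25.33, 25.33]
χ² = (32−50.67)²/50.67 + (34−12.67)²/12.67 + (34−25.33)²/25.33 + (14−25.33)²/25.33 = 50.8421
df = 3
p-value (upper-tail) = 0.00000
At α=0.05: p < α → reject H₀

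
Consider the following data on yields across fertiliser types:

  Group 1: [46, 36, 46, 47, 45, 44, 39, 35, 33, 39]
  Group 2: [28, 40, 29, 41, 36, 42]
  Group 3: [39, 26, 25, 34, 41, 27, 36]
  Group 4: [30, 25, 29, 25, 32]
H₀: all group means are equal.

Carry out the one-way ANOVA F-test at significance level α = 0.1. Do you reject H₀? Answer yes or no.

reject H₀: yes

Group means [41.00, 36.00, 32.57, 28.20], grand mean 35.536
SSB = Σnᵢ(x̄ᵢ−x̄)² = 630.450; SSW = ΣΣ(x−x̄ᵢ)² = 730.514
MSB = 630.450/3 = 210.1500; MSW = 730.514/24 = 30.4381
F = MSB/MSW = 6.9042
df = (3, 24)
p-value (upper-tail) = 0.00164
At α=0.1: p < α → reject H₀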